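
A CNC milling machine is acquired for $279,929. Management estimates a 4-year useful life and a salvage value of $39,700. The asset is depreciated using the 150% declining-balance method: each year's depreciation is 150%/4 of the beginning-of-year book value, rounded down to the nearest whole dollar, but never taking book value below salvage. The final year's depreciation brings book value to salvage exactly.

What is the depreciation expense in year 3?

Depreciable base = $279,929 − $39,700 = $240,229.
Year 1: ⌊$279,929 × 150%/4⌋ = $104,973. Book value $174,956.
Year 2: ⌊$174,956 × 150%/4⌋ = $65,608. Book value $109,348.
Year 3: ⌊$109,348 × 150%/4⌋ = $41,005. Book value $68,343.

$41,005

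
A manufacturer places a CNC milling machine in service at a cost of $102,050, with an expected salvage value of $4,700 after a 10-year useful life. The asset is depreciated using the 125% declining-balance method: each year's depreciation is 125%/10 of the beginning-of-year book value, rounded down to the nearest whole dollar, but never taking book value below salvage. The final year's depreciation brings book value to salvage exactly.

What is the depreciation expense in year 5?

Depreciable base = $102,050 − $4,700 = $97,350.
Year 1: ⌊$102,050 × 125%/10⌋ = $12,756. Book value $89,294.
Year 2: ⌊$89,294 × 125%/10⌋ = $11,161. Book value $78,133.
Year 3: ⌊$78,133 × 125%/10⌋ = $9,766. Book value $68,367.
Year 4: ⌊$68,367 × 125%/10⌋ = $8,545. Book value $59,822.
Year 5: ⌊$59,822 × 125%/10⌋ = $7,477. Book value $52,345.

$7,477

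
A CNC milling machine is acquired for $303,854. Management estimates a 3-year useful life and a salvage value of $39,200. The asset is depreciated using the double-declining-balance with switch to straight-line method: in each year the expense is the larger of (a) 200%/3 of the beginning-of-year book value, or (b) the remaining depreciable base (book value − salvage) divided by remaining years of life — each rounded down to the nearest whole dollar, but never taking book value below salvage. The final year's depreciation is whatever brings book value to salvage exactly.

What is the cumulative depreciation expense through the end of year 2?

$264,654

Depreciable base = $303,854 − $39,200 = $264,654.
Year 1: DB = ⌊$303,854 × 200%/3⌋ = $202,569; SL = ⌊$264,654/3⌋ = $88,218 → take DB $202,569. Book value $101,285.
Year 2: DB = ⌊$101,285 × 200%/3⌋ = $67,523; SL = ⌊$62,085/2⌋ = $31,042 → take DB $67,523, capped at $62,085. Book value $39,200.
Accumulated through year 2 = $303,854 − $39,200 = $264,654.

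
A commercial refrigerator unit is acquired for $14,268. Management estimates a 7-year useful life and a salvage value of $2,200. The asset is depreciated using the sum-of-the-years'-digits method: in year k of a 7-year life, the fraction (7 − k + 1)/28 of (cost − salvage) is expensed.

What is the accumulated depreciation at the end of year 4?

$9,482

Depreciable base = $14,268 − $2,200 = $12,068.
Sum of the years' digits = 7+6+5+4+3+2+1 = 28.
Year 1: $12,068 × 7/28 = $3,017. Book value $11,251.
Year 2: $12,068 × 6/28 = $2,586. Book value $8,665.
Year 3: $12,068 × 5/28 = $2,155. Book value $6,510.
Year 4: $12,068 × 4/28 = $1,724. Book value $4,786.
Accumulated through year 4 = $14,268 − $4,786 = $9,482.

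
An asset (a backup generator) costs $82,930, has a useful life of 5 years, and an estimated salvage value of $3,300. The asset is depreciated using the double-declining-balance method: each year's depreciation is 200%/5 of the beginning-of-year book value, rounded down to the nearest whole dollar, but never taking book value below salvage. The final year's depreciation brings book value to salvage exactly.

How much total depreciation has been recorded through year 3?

$65,017

Depreciable base = $82,930 − $3,300 = $79,630.
Year 1: ⌊$82,930 × 200%/5⌋ = $33,172. Book value $49,758.
Year 2: ⌊$49,758 × 200%/5⌋ = $19,903. Book value $29,855.
Year 3: ⌊$29,855 × 200%/5⌋ = $11,942. Book value $17,913.
Accumulated through year 3 = $82,930 − $17,913 = $65,017.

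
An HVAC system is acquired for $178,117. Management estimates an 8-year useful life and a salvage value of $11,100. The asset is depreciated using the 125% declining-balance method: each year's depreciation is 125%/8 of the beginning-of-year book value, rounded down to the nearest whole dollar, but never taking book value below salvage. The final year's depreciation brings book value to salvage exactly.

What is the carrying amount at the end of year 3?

$106,992

Depreciable base = $178,117 − $11,100 = $167,017.
Year 1: ⌊$178,117 × 125%/8⌋ = $27,830. Book value $150,287.
Year 2: ⌊$150,287 × 125%/8⌋ = $23,482. Book value $126,805.
Year 3: ⌊$126,805 × 125%/8⌋ = $19,813. Book value $106,992.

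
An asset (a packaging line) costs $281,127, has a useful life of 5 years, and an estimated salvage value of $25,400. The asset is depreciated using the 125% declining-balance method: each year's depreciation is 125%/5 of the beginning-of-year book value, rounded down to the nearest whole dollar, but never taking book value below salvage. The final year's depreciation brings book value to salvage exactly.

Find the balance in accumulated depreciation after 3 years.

Depreciable base = $281,127 − $25,400 = $255,727.
Year 1: ⌊$281,127 × 125%/5⌋ = $70,281. Book value $210,846.
Year 2: ⌊$210,846 × 125%/5⌋ = $52,711. Book value $158,135.
Year 3: ⌊$158,135 × 125%/5⌋ = $39,533. Book value $118,602.
Accumulated through year 3 = $281,127 − $118,602 = $162,525.

$162,525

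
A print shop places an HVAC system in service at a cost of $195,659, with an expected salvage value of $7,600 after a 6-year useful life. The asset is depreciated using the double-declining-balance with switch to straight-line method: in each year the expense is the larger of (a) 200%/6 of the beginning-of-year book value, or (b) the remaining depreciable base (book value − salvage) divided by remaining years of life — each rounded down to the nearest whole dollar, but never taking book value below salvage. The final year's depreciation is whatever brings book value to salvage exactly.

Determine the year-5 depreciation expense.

$15,525

Depreciable base = $195,659 − $7,600 = $188,059.
Year 1: DB = ⌊$195,659 × 200%/6⌋ = $65,219; SL = ⌊$188,059/6⌋ = $31,343 → take DB $65,219. Book value $130,440.
Year 2: DB = ⌊$130,440 × 200%/6⌋ = $43,480; SL = ⌊$122,840/5⌋ = $24,568 → take DB $43,480. Book value $86,960.
Year 3: DB = ⌊$86,960 × 200%/6⌋ = $28,986; SL = ⌊$79,360/4⌋ = $19,840 → take DB $28,986. Book value $57,974.
Year 4: DB = ⌊$57,974 × 200%/6⌋ = $19,324; SL = ⌊$50,374/3⌋ = $16,791 → take DB $19,324. Book value $38,650.
Year 5: DB = ⌊$38,650 × 200%/6⌋ = $12,883; SL = ⌊$31,050/2⌋ = $15,525 → take SL $15,525. Book value $23,125.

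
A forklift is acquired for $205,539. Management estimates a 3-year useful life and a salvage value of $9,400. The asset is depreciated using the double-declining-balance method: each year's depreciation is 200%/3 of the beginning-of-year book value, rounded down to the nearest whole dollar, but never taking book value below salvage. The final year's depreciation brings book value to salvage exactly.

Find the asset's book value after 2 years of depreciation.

$22,838

Depreciable base = $205,539 − $9,400 = $196,139.
Year 1: ⌊$205,539 × 200%/3⌋ = $137,026. Book value $68,513.
Year 2: ⌊$68,513 × 200%/3⌋ = $45,675. Book value $22,838.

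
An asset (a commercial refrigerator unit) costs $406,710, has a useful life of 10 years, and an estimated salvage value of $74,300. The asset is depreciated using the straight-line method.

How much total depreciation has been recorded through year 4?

Depreciable base = $406,710 − $74,300 = $332,410.
Annual expense = $332,410 / 10 = $33,241.
End of year 1: book value $373,469.
End of year 2: book value $340,228.
End of year 3: book value $306,987.
End of year 4: book value $273,746.
Accumulated through year 4 = $406,710 − $273,746 = $132,964.

$132,964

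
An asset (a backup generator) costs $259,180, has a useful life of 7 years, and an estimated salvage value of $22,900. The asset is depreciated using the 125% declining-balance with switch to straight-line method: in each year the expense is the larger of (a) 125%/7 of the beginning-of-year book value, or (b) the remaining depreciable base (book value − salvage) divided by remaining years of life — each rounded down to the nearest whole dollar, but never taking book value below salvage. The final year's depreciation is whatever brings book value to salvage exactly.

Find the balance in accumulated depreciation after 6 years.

$206,091

Depreciable base = $259,180 − $22,900 = $236,280.
Year 1: DB = ⌊$259,180 × 125%/7⌋ = $46,282; SL = ⌊$236,280/7⌋ = $33,754 → take DB $46,282. Book value $212,898.
Year 2: DB = ⌊$212,898 × 125%/7⌋ = $38,017; SL = ⌊$189,998/6⌋ = $31,666 → take DB $38,017. Book value $174,881.
Year 3: DB = ⌊$174,881 × 125%/7⌋ = $31,228; SL = ⌊$151,981/5⌋ = $30,396 → take DB $31,228. Book value $143,653.
Year 4: DB = ⌊$143,653 × 125%/7⌋ = $25,652; SL = ⌊$120,753/4⌋ = $30,188 → take SL $30,188. Book value $113,465.
Year 5: DB = ⌊$113,465 × 125%/7⌋ = $20,261; SL = ⌊$90,565/3⌋ = $30,188 → take SL $30,188. Book value $83,277.
Year 6: DB = ⌊$83,277 × 125%/7⌋ = $14,870; SL = ⌊$60,377/2⌋ = $30,188 → take SL $30,188. Book value $53,089.
Accumulated through year 6 = $259,180 − $53,089 = $206,091.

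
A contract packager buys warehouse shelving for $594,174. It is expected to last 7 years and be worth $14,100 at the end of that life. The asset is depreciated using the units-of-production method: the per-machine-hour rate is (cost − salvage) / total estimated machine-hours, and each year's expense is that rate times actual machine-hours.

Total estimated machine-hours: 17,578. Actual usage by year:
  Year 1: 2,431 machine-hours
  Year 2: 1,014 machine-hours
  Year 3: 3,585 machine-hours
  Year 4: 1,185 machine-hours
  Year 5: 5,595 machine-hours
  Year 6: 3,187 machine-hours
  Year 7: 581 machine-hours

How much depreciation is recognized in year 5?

$184,635

Depreciable base = $594,174 − $14,100 = $580,074.
Rate = $580,074 / 17,578 machine-hours = $33 per machine-hour.
Year 1: 2,431 × $33 = $80,223. Book value $513,951.
Year 2: 1,014 × $33 = $33,462. Book value $480,489.
Year 3: 3,585 × $33 = $118,305. Book value $362,184.
Year 4: 1,185 × $33 = $39,105. Book value $323,079.
Year 5: 5,595 × $33 = $184,635. Book value $138,444.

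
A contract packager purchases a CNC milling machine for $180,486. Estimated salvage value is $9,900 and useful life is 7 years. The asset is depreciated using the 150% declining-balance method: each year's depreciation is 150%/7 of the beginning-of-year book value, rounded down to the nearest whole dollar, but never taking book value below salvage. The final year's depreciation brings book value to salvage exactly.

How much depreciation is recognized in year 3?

Depreciable base = $180,486 − $9,900 = $170,586.
Year 1: ⌊$180,486 × 150%/7⌋ = $38,675. Book value $141,811.
Year 2: ⌊$141,811 × 150%/7⌋ = $30,388. Book value $111,423.
Year 3: ⌊$111,423 × 150%/7⌋ = $23,876. Book value $87,547.

$23,876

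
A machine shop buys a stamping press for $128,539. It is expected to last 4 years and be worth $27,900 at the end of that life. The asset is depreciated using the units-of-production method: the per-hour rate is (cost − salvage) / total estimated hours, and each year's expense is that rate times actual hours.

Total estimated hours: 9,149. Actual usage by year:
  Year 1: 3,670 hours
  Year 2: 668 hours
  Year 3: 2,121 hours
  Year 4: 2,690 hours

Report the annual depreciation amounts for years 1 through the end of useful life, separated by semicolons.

Depreciable base = $128,539 − $27,900 = $100,639.
Rate = $100,639 / 9,149 hours = $11 per hour.
Year 1: 3,670 × $11 = $40,370. Book value $88,169.
Year 2: 668 × $11 = $7,348. Book value $80,821.
Year 3: 2,121 × $11 = $23,331. Book value $57,490.
Year 4: 2,690 × $11 = $29,590. Book value $27,900.

$40,370; $7,348; $23,331; $29,590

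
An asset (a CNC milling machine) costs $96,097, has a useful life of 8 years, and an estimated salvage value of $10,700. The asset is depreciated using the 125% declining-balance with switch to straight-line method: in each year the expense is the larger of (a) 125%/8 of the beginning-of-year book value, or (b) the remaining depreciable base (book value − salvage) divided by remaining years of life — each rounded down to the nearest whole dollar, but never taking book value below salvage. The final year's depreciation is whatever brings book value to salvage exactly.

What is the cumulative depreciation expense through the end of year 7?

Depreciable base = $96,097 − $10,700 = $85,397.
Year 1: DB = ⌊$96,097 × 125%/8⌋ = $15,015; SL = ⌊$85,397/8⌋ = $10,674 → take DB $15,015. Book value $81,082.
Year 2: DB = ⌊$81,082 × 125%/8⌋ = $12,669; SL = ⌊$70,382/7⌋ = $10,054 → take DB $12,669. Book value $68,413.
Year 3: DB = ⌊$68,413 × 125%/8⌋ = $10,689; SL = ⌊$57,713/6⌋ = $9,618 → take DB $10,689. Book value $57,724.
Year 4: DB = ⌊$57,724 × 125%/8⌋ = $9,019; SL = ⌊$47,024/5⌋ = $9,404 → take SL $9,404. Book value $48,320.
Year 5: DB = ⌊$48,320 × 125%/8⌋ = $7,550; SL = ⌊$37,620/4⌋ = $9,405 → take SL $9,405. Book value $38,915.
Year 6: DB = ⌊$38,915 × 125%/8⌋ = $6,080; SL = ⌊$28,215/3⌋ = $9,405 → take SL $9,405. Book value $29,510.
Year 7: DB = ⌊$29,510 × 125%/8⌋ = $4,610; SL = ⌊$18,810/2⌋ = $9,405 → take SL $9,405. Book value $20,105.
Accumulated through year 7 = $96,097 − $20,105 = $75,992.

$75,992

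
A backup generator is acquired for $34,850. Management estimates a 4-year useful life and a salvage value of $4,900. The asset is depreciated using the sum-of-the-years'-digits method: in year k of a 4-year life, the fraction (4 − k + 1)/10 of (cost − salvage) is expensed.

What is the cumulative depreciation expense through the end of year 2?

Depreciable base = $34,850 − $4,900 = $29,950.
Sum of the years' digits = 4+3+2+1 = 10.
Year 1: $29,950 × 4/10 = $11,980. Book value $22,870.
Year 2: $29,950 × 3/10 = $8,985. Book value $13,885.
Accumulated through year 2 = $34,850 − $13,885 = $20,965.

$20,965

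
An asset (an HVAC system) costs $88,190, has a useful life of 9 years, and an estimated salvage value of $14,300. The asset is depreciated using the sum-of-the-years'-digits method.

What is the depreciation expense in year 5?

$8,210

Depreciable base = $88,190 − $14,300 = $73,890.
Sum of the years' digits = 9+8+7+6+5+4+3+2+1 = 45.
Year 1: $73,890 × 9/45 = $14,778. Book value $73,412.
Year 2: $73,890 × 8/45 = $13,136. Book value $60,276.
Year 3: $73,890 × 7/45 = $11,494. Book value $48,782.
Year 4: $73,890 × 6/45 = $9,852. Book value $38,930.
Year 5: $73,890 × 5/45 = $8,210. Book value $30,720.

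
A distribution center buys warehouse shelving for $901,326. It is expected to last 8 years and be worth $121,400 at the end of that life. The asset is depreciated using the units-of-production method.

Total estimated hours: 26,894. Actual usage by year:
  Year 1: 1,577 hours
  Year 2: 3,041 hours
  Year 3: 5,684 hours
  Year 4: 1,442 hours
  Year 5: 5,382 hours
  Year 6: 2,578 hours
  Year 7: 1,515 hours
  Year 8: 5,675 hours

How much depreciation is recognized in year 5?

$156,078

Depreciable base = $901,326 − $121,400 = $779,926.
Rate = $779,926 / 26,894 hours = $29 per hour.
Year 1: 1,577 × $29 = $45,733. Book value $855,593.
Year 2: 3,041 × $29 = $88,189. Book value $767,404.
Year 3: 5,684 × $29 = $164,836. Book value $602,568.
Year 4: 1,442 × $29 = $41,818. Book value $560,750.
Year 5: 5,382 × $29 = $156,078. Book value $404,672.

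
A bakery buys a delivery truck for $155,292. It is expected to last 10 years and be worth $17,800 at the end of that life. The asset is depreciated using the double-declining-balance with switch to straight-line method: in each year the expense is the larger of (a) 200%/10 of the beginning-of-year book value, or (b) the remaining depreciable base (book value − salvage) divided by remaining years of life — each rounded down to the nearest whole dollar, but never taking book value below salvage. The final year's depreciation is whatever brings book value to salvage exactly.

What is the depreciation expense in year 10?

$3,045

Depreciable base = $155,292 − $17,800 = $137,492.
Year 1: DB = ⌊$155,292 × 200%/10⌋ = $31,058; SL = ⌊$137,492/10⌋ = $13,749 → take DB $31,058. Book value $124,234.
Year 2: DB = ⌊$124,234 × 200%/10⌋ = $24,846; SL = ⌊$106,434/9⌋ = $11,826 → take DB $24,846. Book value $99,388.
Year 3: DB = ⌊$99,388 × 200%/10⌋ = $19,877; SL = ⌊$81,588/8⌋ = $10,198 → take DB $19,877. Book value $79,511.
Year 4: DB = ⌊$79,511 × 200%/10⌋ = $15,902; SL = ⌊$61,711/7⌋ = $8,815 → take DB $15,902. Book value $63,609.
Year 5: DB = ⌊$63,609 × 200%/10⌋ = $12,721; SL = ⌊$45,809/6⌋ = $7,634 → take DB $12,721. Book value $50,888.
Year 6: DB = ⌊$50,888 × 200%/10⌋ = $10,177; SL = ⌊$33,088/5⌋ = $6,617 → take DB $10,177. Book value $40,711.
Year 7: DB = ⌊$40,711 × 200%/10⌋ = $8,142; SL = ⌊$22,911/4⌋ = $5,727 → take DB $8,142. Book value $32,569.
Year 8: DB = ⌊$32,569 × 200%/10⌋ = $6,513; SL = ⌊$14,769/3⌋ = $4,923 → take DB $6,513. Book value $26,056.
Year 9: DB = ⌊$26,056 × 200%/10⌋ = $5,211; SL = ⌊$8,256/2⌋ = $4,128 → take DB $5,211. Book value $20,845.
Year 10 (final): $20,845 − $17,800 = $3,045. Book value $17,800.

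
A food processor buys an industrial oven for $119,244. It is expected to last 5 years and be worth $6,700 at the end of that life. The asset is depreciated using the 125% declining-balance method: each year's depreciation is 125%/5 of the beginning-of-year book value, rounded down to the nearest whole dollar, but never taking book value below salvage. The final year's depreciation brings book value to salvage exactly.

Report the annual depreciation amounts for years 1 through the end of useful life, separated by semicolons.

$29,811; $22,358; $16,768; $12,576; $31,031

Depreciable base = $119,244 − $6,700 = $112,544.
Year 1: ⌊$119,244 × 125%/5⌋ = $29,811. Book value $89,433.
Year 2: ⌊$89,433 × 125%/5⌋ = $22,358. Book value $67,075.
Year 3: ⌊$67,075 × 125%/5⌋ = $16,768. Book value $50,307.
Year 4: ⌊$50,307 × 125%/5⌋ = $12,576. Book value $37,731.
Year 5 (final): $37,731 − $6,700 = $31,031. Book value $6,700.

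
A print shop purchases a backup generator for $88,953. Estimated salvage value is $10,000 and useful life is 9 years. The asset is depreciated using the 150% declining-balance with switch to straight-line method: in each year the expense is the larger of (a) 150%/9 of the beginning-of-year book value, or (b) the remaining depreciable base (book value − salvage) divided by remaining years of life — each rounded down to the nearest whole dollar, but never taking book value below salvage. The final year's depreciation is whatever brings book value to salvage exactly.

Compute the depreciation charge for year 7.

Depreciable base = $88,953 − $10,000 = $78,953.
Year 1: DB = ⌊$88,953 × 150%/9⌋ = $14,825; SL = ⌊$78,953/9⌋ = $8,772 → take DB $14,825. Book value $74,128.
Year 2: DB = ⌊$74,128 × 150%/9⌋ = $12,354; SL = ⌊$64,128/8⌋ = $8,016 → take DB $12,354. Book value $61,774.
Year 3: DB = ⌊$61,774 × 150%/9⌋ = $10,295; SL = ⌊$51,774/7⌋ = $7,396 → take DB $10,295. Book value $51,479.
Year 4: DB = ⌊$51,479 × 150%/9⌋ = $8,579; SL = ⌊$41,479/6⌋ = $6,913 → take DB $8,579. Book value $42,900.
Year 5: DB = ⌊$42,900 × 150%/9⌋ = $7,150; SL = ⌊$32,900/5⌋ = $6,580 → take DB $7,150. Book value $35,750.
Year 6: DB = ⌊$35,750 × 150%/9⌋ = $5,958; SL = ⌊$25,750/4⌋ = $6,437 → take SL $6,437. Book value $29,313.
Year 7: DB = ⌊$29,313 × 150%/9⌋ = $4,885; SL = ⌊$19,313/3⌋ = $6,437 → take SL $6,437. Book value $22,876.

$6,437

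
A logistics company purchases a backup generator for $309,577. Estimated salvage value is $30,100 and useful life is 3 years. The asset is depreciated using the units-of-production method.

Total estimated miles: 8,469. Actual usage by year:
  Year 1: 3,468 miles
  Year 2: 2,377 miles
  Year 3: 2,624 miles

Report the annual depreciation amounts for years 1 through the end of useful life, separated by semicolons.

Depreciable base = $309,577 − $30,100 = $279,477.
Rate = $279,477 / 8,469 miles = $33 per mile.
Year 1: 3,468 × $33 = $114,444. Book value $195,133.
Year 2: 2,377 × $33 = $78,441. Book value $116,692.
Year 3: 2,624 × $33 = $86,592. Book value $30,100.

$114,444; $78,441; $86,592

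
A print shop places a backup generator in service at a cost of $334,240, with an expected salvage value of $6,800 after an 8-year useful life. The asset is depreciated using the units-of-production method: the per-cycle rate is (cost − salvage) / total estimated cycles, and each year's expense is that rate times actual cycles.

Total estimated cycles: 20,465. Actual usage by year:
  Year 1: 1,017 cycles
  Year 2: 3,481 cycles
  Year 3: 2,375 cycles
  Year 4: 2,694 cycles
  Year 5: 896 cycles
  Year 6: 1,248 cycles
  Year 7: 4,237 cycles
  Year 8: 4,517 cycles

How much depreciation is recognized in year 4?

$43,104

Depreciable base = $334,240 − $6,800 = $327,440.
Rate = $327,440 / 20,465 cycles = $16 per cycle.
Year 1: 1,017 × $16 = $16,272. Book value $317,968.
Year 2: 3,481 × $16 = $55,696. Book value $262,272.
Year 3: 2,375 × $16 = $38,000. Book value $224,272.
Year 4: 2,694 × $16 = $43,104. Book value $181,168.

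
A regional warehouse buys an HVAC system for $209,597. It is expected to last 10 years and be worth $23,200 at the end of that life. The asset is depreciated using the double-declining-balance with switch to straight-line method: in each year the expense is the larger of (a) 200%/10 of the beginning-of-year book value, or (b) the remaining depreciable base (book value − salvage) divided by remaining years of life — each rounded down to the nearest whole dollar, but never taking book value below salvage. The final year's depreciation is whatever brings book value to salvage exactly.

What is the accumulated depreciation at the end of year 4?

Depreciable base = $209,597 − $23,200 = $186,397.
Year 1: DB = ⌊$209,597 × 200%/10⌋ = $41,919; SL = ⌊$186,397/10⌋ = $18,639 → take DB $41,919. Book value $167,678.
Year 2: DB = ⌊$167,678 × 200%/10⌋ = $33,535; SL = ⌊$144,478/9⌋ = $16,053 → take DB $33,535. Book value $134,143.
Year 3: DB = ⌊$134,143 × 200%/10⌋ = $26,828; SL = ⌊$110,943/8⌋ = $13,867 → take DB $26,828. Book value $107,315.
Year 4: DB = ⌊$107,315 × 200%/10⌋ = $21,463; SL = ⌊$84,115/7⌋ = $12,016 → take DB $21,463. Book value $85,852.
Accumulated through year 4 = $209,597 − $85,852 = $123,745.

$123,745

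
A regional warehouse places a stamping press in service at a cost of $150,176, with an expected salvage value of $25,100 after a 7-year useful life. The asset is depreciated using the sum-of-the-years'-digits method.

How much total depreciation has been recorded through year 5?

Depreciable base = $150,176 − $25,100 = $125,076.
Sum of the years' digits = 7+6+5+4+3+2+1 = 28.
Year 1: $125,076 × 7/28 = $31,269. Book value $118,907.
Year 2: $125,076 × 6/28 = $26,802. Book value $92,105.
Year 3: $125,076 × 5/28 = $22,335. Book value $69,770.
Year 4: $125,076 × 4/28 = $17,868. Book value $51,902.
Year 5: $125,076 × 3/28 = $13,401. Book value $38,501.
Accumulated through year 5 = $150,176 − $38,501 = $111,675.

$111,675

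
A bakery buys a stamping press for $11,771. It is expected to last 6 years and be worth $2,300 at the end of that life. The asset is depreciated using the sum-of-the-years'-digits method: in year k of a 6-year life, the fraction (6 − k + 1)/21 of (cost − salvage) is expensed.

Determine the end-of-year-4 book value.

$3,653

Depreciable base = $11,771 − $2,300 = $9,471.
Sum of the years' digits = 6+5+4+3+2+1 = 21.
Year 1: $9,471 × 6/21 = $2,706. Book value $9,065.
Year 2: $9,471 × 5/21 = $2,255. Book value $6,810.
Year 3: $9,471 × 4/21 = $1,804. Book value $5,006.
Year 4: $9,471 × 3/21 = $1,353. Book value $3,653.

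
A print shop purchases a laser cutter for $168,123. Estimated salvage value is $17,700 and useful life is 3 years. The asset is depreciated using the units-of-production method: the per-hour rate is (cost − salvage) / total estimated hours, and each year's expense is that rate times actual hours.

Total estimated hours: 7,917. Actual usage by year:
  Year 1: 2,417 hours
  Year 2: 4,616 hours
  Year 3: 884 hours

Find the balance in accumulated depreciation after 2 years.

$133,627

Depreciable base = $168,123 − $17,700 = $150,423.
Rate = $150,423 / 7,917 hours = $19 per hour.
Year 1: 2,417 × $19 = $45,923. Book value $122,200.
Year 2: 4,616 × $19 = $87,704. Book value $34,496.
Accumulated through year 2 = $168,123 − $34,496 = $133,627.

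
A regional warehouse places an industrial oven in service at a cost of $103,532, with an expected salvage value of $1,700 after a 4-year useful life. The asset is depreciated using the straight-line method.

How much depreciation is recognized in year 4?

Depreciable base = $103,532 − $1,700 = $101,832.
Annual expense = $101,832 / 4 = $25,458.

$25,458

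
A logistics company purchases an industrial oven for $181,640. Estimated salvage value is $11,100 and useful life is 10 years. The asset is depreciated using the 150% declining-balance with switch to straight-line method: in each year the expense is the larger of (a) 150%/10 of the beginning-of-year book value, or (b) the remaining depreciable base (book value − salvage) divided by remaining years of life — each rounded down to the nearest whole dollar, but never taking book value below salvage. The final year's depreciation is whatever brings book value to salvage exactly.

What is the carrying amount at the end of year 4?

$94,818

Depreciable base = $181,640 − $11,100 = $170,540.
Year 1: DB = ⌊$181,640 × 150%/10⌋ = $27,246; SL = ⌊$170,540/10⌋ = $17,054 → take DB $27,246. Book value $154,394.
Year 2: DB = ⌊$154,394 × 150%/10⌋ = $23,159; SL = ⌊$143,294/9⌋ = $15,921 → take DB $23,159. Book value $131,235.
Year 3: DB = ⌊$131,235 × 150%/10⌋ = $19,685; SL = ⌊$120,135/8⌋ = $15,016 → take DB $19,685. Book value $111,550.
Year 4: DB = ⌊$111,550 × 150%/10⌋ = $16,732; SL = ⌊$100,450/7⌋ = $14,350 → take DB $16,732. Book value $94,818.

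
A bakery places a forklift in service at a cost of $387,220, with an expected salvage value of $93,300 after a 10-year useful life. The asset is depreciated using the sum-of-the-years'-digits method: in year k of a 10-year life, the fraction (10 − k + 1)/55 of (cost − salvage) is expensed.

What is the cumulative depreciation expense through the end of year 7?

Depreciable base = $387,220 − $93,300 = $293,920.
Sum of the years' digits = 10+9+8+7+6+5+4+3+2+1 = 55.
Year 1: $293,920 × 10/55 = $53,440. Book value $333,780.
Year 2: $293,920 × 9/55 = $48,096. Book value $285,684.
Year 3: $293,920 × 8/55 = $42,752. Book value $242,932.
Year 4: $293,920 × 7/55 = $37,408. Book value $205,524.
Year 5: $293,920 × 6/55 = $32,064. Book value $173,460.
Year 6: $293,920 × 5/55 = $26,720. Book value $146,740.
Year 7: $293,920 × 4/55 = $21,376. Book value $125,364.
Accumulated through year 7 = $387,220 − $125,364 = $261,856.

$261,856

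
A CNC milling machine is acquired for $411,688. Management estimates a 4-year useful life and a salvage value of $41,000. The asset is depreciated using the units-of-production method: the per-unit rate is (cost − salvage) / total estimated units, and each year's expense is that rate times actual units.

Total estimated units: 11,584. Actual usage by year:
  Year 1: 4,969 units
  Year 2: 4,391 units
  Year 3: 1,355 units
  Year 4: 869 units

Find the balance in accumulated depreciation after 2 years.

$299,520

Depreciable base = $411,688 − $41,000 = $370,688.
Rate = $370,688 / 11,584 units = $32 per unit.
Year 1: 4,969 × $32 = $159,008. Book value $252,680.
Year 2: 4,391 × $32 = $140,512. Book value $112,168.
Accumulated through year 2 = $411,688 − $112,168 = $299,520.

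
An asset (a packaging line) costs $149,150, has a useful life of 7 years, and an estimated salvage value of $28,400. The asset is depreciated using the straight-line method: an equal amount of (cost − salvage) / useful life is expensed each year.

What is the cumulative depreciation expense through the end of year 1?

Depreciable base = $149,150 − $28,400 = $120,750.
Annual expense = $120,750 / 7 = $17,250.
End of year 1: book value $131,900.
Accumulated through year 1 = $149,150 − $131,900 = $17,250.

$17,250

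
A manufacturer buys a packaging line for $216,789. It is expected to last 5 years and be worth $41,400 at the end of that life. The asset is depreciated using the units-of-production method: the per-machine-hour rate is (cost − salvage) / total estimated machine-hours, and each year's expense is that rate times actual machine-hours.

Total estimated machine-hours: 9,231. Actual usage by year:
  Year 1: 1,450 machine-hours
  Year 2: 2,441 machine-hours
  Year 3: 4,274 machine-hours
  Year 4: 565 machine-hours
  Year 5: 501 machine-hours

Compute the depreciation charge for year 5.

$9,519

Depreciable base = $216,789 − $41,400 = $175,389.
Rate = $175,389 / 9,231 machine-hours = $19 per machine-hour.
Year 1: 1,450 × $19 = $27,550. Book value $189,239.
Year 2: 2,441 × $19 = $46,379. Book value $142,860.
Year 3: 4,274 × $19 = $81,206. Book value $61,654.
Year 4: 565 × $19 = $10,735. Book value $50,919.
Year 5: 501 × $19 = $9,519. Book value $41,400.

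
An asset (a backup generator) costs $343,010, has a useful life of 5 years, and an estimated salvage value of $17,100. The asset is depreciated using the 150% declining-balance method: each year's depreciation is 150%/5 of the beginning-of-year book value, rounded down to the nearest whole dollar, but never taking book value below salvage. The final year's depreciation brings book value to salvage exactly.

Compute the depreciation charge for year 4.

$35,295

Depreciable base = $343,010 − $17,100 = $325,910.
Year 1: ⌊$343,010 × 150%/5⌋ = $102,903. Book value $240,107.
Year 2: ⌊$240,107 × 150%/5⌋ = $72,032. Book value $168,075.
Year 3: ⌊$168,075 × 150%/5⌋ = $50,422. Book value $117,653.
Year 4: ⌊$117,653 × 150%/5⌋ = $35,295. Book value $82,358.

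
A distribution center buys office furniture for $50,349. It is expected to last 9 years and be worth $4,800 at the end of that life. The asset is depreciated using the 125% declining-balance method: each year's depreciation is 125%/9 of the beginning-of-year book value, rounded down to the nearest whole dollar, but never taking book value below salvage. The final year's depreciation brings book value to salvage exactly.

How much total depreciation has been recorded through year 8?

Depreciable base = $50,349 − $4,800 = $45,549.
Year 1: ⌊$50,349 × 125%/9⌋ = $6,992. Book value $43,357.
Year 2: ⌊$43,357 × 125%/9⌋ = $6,021. Book value $37,336.
Year 3: ⌊$37,336 × 125%/9⌋ = $5,185. Book value $32,151.
Year 4: ⌊$32,151 × 125%/9⌋ = $4,465. Book value $27,686.
Year 5: ⌊$27,686 × 125%/9⌋ = $3,845. Book value $23,841.
Year 6: ⌊$23,841 × 125%/9⌋ = $3,311. Book value $20,530.
Year 7: ⌊$20,530 × 125%/9⌋ = $2,851. Book value $17,679.
Year 8: ⌊$17,679 × 125%/9⌋ = $2,455. Book value $15,224.
Accumulated through year 8 = $50,349 − $15,224 = $35,125.

$35,125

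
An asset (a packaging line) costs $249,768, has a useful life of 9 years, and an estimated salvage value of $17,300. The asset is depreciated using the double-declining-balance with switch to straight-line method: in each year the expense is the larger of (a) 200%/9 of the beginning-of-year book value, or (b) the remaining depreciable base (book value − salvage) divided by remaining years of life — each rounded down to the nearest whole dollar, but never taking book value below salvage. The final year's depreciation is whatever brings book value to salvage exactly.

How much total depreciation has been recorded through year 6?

$194,474

Depreciable base = $249,768 − $17,300 = $232,468.
Year 1: DB = ⌊$249,768 × 200%/9⌋ = $55,504; SL = ⌊$232,468/9⌋ = $25,829 → take DB $55,504. Book value $194,264.
Year 2: DB = ⌊$194,264 × 200%/9⌋ = $43,169; SL = ⌊$176,964/8⌋ = $22,120 → take DB $43,169. Book value $151,095.
Year 3: DB = ⌊$151,095 × 200%/9⌋ = $33,576; SL = ⌊$133,795/7⌋ = $19,113 → take DB $33,576. Book value $117,519.
Year 4: DB = ⌊$117,519 × 200%/9⌋ = $26,115; SL = ⌊$100,219/6⌋ = $16,703 → take DB $26,115. Book value $91,404.
Year 5: DB = ⌊$91,404 × 200%/9⌋ = $20,312; SL = ⌊$74,104/5⌋ = $14,820 → take DB $20,312. Book value $71,092.
Year 6: DB = ⌊$71,092 × 200%/9⌋ = $15,798; SL = ⌊$53,792/4⌋ = $13,448 → take DB $15,798. Book value $55,294.
Accumulated through year 6 = $249,768 − $55,294 = $194,474.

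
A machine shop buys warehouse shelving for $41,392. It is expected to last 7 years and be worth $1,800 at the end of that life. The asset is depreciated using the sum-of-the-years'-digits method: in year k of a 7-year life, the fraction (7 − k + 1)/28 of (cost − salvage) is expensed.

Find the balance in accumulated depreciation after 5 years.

Depreciable base = $41,392 − $1,800 = $39,592.
Sum of the years' digits = 7+6+5+4+3+2+1 = 28.
Year 1: $39,592 × 7/28 = $9,898. Book value $31,494.
Year 2: $39,592 × 6/28 = $8,484. Book value $23,010.
Year 3: $39,592 × 5/28 = $7,070. Book value $15,940.
Year 4: $39,592 × 4/28 = $5,656. Book value $10,284.
Year 5: $39,592 × 3/28 = $4,242. Book value $6,042.
Accumulated through year 5 = $41,392 − $6,042 = $35,350.

$35,350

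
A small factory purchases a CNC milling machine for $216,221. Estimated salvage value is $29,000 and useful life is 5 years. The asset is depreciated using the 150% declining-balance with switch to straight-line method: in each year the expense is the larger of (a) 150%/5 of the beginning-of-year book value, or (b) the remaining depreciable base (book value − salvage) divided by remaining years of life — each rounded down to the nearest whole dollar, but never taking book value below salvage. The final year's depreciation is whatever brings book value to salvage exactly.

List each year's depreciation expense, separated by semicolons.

Depreciable base = $216,221 − $29,000 = $187,221.
Year 1: DB = ⌊$216,221 × 150%/5⌋ = $64,866; SL = ⌊$187,221/5⌋ = $37,444 → take DB $64,866. Book value $151,355.
Year 2: DB = ⌊$151,355 × 150%/5⌋ = $45,406; SL = ⌊$122,355/4⌋ = $30,588 → take DB $45,406. Book value $105,949.
Year 3: DB = ⌊$105,949 × 150%/5⌋ = $31,784; SL = ⌊$76,949/3⌋ = $25,649 → take DB $31,784. Book value $74,165.
Year 4: DB = ⌊$74,165 × 150%/5⌋ = $22,249; SL = ⌊$45,165/2⌋ = $22,582 → take SL $22,582. Book value $51,583.
Year 5 (final): $51,583 − $29,000 = $22,583. Book value $29,000.

$64,866; $45,406; $31,784; $22,582; $22,583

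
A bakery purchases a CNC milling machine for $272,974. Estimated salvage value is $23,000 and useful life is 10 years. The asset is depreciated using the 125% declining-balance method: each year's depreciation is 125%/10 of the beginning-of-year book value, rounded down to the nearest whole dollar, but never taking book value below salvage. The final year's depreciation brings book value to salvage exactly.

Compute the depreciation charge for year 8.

Depreciable base = $272,974 − $23,000 = $249,974.
Year 1: ⌊$272,974 × 125%/10⌋ = $34,121. Book value $238,853.
Year 2: ⌊$238,853 × 125%/10⌋ = $29,856. Book value $208,997.
Year 3: ⌊$208,997 × 125%/10⌋ = $26,124. Book value $182,873.
Year 4: ⌊$182,873 × 125%/10⌋ = $22,859. Book value $160,014.
Year 5: ⌊$160,014 × 125%/10⌋ = $20,001. Book value $140,013.
Year 6: ⌊$140,013 × 125%/10⌋ = $17,501. Book value $122,512.
Year 7: ⌊$122,512 × 125%/10⌋ = $15,314. Book value $107,198.
Year 8: ⌊$107,198 × 125%/10⌋ = $13,399. Book value $93,799.

$13,399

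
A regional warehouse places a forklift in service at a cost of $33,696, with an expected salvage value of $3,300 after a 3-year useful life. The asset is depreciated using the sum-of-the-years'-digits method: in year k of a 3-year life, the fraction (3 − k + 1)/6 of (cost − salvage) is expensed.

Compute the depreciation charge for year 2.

Depreciable base = $33,696 − $3,300 = $30,396.
Sum of the years' digits = 3+2+1 = 6.
Year 1: $30,396 × 3/6 = $15,198. Book value $18,498.
Year 2: $30,396 × 2/6 = $10,132. Book value $8,366.

$10,132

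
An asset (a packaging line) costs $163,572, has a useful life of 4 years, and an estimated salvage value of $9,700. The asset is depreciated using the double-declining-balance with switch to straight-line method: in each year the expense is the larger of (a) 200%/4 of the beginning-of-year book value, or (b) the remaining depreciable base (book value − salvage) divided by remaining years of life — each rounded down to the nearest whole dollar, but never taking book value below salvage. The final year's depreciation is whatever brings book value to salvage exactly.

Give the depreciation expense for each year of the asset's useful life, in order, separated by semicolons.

Depreciable base = $163,572 − $9,700 = $153,872.
Year 1: DB = ⌊$163,572 × 200%/4⌋ = $81,786; SL = ⌊$153,872/4⌋ = $38,468 → take DB $81,786. Book value $81,786.
Year 2: DB = ⌊$81,786 × 200%/4⌋ = $40,893; SL = ⌊$72,086/3⌋ = $24,028 → take DB $40,893. Book value $40,893.
Year 3: DB = ⌊$40,893 × 200%/4⌋ = $20,446; SL = ⌊$31,193/2⌋ = $15,596 → take DB $20,446. Book value $20,447.
Year 4 (final): $20,447 − $9,700 = $10,747. Book value $9,700.

$81,786; $40,893; $20,446; $10,747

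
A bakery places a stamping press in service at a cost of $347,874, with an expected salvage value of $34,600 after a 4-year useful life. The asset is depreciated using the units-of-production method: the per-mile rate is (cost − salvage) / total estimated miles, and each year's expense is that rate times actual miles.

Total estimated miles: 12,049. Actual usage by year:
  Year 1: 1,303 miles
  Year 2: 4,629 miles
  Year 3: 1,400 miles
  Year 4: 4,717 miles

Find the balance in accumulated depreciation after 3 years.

Depreciable base = $347,874 − $34,600 = $313,274.
Rate = $313,274 / 12,049 miles = $26 per mile.
Year 1: 1,303 × $26 = $33,878. Book value $313,996.
Year 2: 4,629 × $26 = $120,354. Book value $193,642.
Year 3: 1,400 × $26 = $36,400. Book value $157,242.
Accumulated through year 3 = $347,874 − $157,242 = $190,632.

$190,632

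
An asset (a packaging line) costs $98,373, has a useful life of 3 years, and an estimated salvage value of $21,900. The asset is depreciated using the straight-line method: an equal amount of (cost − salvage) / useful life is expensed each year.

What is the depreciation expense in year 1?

$25,491

Depreciable base = $98,373 − $21,900 = $76,473.
Annual expense = $76,473 / 3 = $25,491.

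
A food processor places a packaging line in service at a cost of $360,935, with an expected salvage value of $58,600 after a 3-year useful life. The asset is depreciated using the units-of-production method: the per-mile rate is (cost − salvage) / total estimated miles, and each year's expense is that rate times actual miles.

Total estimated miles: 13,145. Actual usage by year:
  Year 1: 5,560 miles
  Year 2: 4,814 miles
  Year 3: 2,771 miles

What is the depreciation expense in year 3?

$63,733

Depreciable base = $360,935 − $58,600 = $302,335.
Rate = $302,335 / 13,145 miles = $23 per mile.
Year 1: 5,560 × $23 = $127,880. Book value $233,055.
Year 2: 4,814 × $23 = $110,722. Book value $122,333.
Year 3: 2,771 × $23 = $63,733. Book value $58,600.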